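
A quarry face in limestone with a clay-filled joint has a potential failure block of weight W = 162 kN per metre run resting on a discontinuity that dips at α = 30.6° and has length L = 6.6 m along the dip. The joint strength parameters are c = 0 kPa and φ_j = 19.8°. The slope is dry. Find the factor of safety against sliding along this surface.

Resolving the block weight along and normal to the plane and applying the Mohr–Coulomb strength on the joint:
N' = W cosα = 162·cos30.6° = 139.4 kN/m
Driving force T = W sinα = 162·sin30.6° = 82.5 kN/m
Resisting force R = c·L + N'·tanφ_j = 0·6.6 + 139.4·tan19.8° = 0.0 + 50.2 = 50.2 kN/m
FS = R / T = 50.2 / 82.5 = 0.609

FS = 0.61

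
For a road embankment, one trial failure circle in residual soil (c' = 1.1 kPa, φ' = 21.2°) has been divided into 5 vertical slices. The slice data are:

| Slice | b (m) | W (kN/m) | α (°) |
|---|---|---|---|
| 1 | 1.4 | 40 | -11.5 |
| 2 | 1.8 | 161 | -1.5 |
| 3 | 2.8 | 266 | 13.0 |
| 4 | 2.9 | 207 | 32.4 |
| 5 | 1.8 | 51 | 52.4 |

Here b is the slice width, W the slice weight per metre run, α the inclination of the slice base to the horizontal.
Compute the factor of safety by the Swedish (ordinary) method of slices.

FS = 1.37

Ordinary method of slices: FS = Σ[c'·Δl_i + (W_i cosα_i)·tanφ'] / Σ W_i sinα_i, with Δl_i = b_i / cosα_i.
Slice 1: Δl = 1.4/cos(-11.5°) = 1.429 m; N'_1 = 40·cos(-11.5°) = 39.2; c'Δl = 1.57; W sinα = -8.0
Slice 2: Δl = 1.8/cos(-1.5°) = 1.801 m; N'_2 = 161·cos(-1.5°) = 160.9; c'Δl = 1.98; W sinα = -4.2
Slice 3: Δl = 2.8/cos13.0° = 2.874 m; N'_3 = 266·cos13.0° = 259.2; c'Δl = 3.16; W sinα = 59.8
Slice 4: Δl = 2.9/cos32.4° = 3.435 m; N'_4 = 207·cos32.4° = 174.8; c'Δl = 3.78; W sinα = 110.9
Slice 5: Δl = 1.8/cos52.4° = 2.950 m; N'_5 = 51·cos52.4° = 31.1; c'Δl = 3.25; W sinα = 40.4
Σc'Δl = 13.7 kN/m; ΣN' = 665.2 kN/m; ΣW sinα = 199.0 kN/m
Resisting = 13.7 + 665.2·tan21.2° = 13.7 + 258.0 = 271.8 kN/m
FS = 271.8 / 199.0 = 1.366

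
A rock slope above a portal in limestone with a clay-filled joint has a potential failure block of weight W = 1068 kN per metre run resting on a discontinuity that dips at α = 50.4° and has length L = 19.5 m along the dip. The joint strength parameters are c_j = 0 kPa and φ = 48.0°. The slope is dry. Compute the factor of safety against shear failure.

FS = 0.92

Resolving the block weight along and normal to the plane and applying the Mohr–Coulomb strength on the joint:
N' = W cosα = 1068·cos50.4° = 680.8 kN/m
Driving force T = W sinα = 1068·sin50.4° = 822.9 kN/m
Resisting force R = c_j·L + N'·tanφ = 0·19.5 + 680.8·tan48.0° = 0.0 + 756.1 = 756.1 kN/m
FS = R / T = 756.1 / 822.9 = 0.919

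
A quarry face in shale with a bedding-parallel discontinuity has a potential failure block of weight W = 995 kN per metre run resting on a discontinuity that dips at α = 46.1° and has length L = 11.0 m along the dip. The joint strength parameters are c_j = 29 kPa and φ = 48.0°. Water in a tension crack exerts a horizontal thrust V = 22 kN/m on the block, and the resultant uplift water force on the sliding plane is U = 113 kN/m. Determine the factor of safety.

FS = 1.29

Resolving the block weight along and normal to the plane and applying the Mohr–Coulomb strength on the joint:
N' = W cosα − U − V sinα = 995·cos46.1° − 113 − 22·sin46.1° = 561.1 kN/m
Driving force T = W sinα + V cosα = 995·sin46.1° + 22·cos46.1° = 732.2 kN/m
Resisting force R = c_j·L + N'·tanφ = 29·11.0 + 561.1·tan48.0° = 319.0 + 623.1 = 942.1 kN/m
FS = R / T = 942.1 / 732.2 = 1.287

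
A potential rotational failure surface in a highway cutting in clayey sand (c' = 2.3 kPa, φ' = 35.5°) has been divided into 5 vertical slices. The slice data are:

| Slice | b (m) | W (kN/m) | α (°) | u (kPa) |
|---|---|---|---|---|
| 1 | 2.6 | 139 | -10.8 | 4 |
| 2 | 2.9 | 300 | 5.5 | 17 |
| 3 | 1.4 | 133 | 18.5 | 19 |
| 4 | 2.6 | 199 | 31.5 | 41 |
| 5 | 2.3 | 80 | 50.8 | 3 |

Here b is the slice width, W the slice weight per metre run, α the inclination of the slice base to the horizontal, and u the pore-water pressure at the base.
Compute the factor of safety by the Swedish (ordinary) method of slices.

Ordinary method of slices: FS = Σ[c'·Δl_i + (W_i cosα_i − u_i·Δl_i)·tanφ'] / Σ W_i sinα_i, with Δl_i = b_i / cosα_i.
Slice 1: Δl = 2.6/cos(-10.8°) = 2.647 m; N'_1 = 139·cos(-10.8°) − 4·2.647 = 126.0; c'Δl = 6.09; W sinα = -26.0
Slice 2: Δl = 2.9/cos5.5° = 2.913 m; N'_2 = 300·cos5.5° − 17·2.913 = 249.1; c'Δl = 6.70; W sinα = 28.8
Slice 3: Δl = 1.4/cos18.5° = 1.476 m; N'_3 = 133·cos18.5° − 19·1.476 = 98.1; c'Δl = 3.40; W sinα = 42.2
Slice 4: Δl = 2.6/cos31.5° = 3.049 m; N'_4 = 199·cos31.5° − 41·3.049 = 44.7; c'Δl = 7.01; W sinα = 104.0
Slice 5: Δl = 2.3/cos50.8° = 3.639 m; N'_5 = 80·cos50.8° − 3·3.639 = 39.6; c'Δl = 8.37; W sinα = 62.0
Σc'Δl = 31.6 kN/m; ΣN' = 557.4 kN/m; ΣW sinα = 210.9 kN/m
Resisting = 31.6 + 557.4·tan35.5° = 31.6 + 397.6 = 429.2 kN/m
FS = 429.2 / 210.9 = 2.035

FS = 2.04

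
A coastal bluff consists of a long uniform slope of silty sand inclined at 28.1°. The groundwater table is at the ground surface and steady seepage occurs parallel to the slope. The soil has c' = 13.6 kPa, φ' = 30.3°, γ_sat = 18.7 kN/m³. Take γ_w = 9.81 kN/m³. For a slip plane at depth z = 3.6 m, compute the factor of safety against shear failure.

With seepage parallel to the slope and the water table at the surface, the effective normal stress on the slip plane uses the buoyant unit weight γ' = γ_sat − γ_w while the driving shear stress uses γ_sat:
FS = [c' + γ' z cos²β tanφ'] / [γ_sat z sinβ cosβ]
γ' = 18.7 − 9.81 = 8.89 kN/m³
Numerator = 13.6 + 8.89·3.6·cos²28.1°·tan30.3° = 13.6 + 8.89·3.6·0.7781·0.5844 = 28.153 kPa
Denominator = 18.7·3.6·sin28.1°·cos28.1° = 18.7·3.6·0.4710·0.8821 = 27.971 kPa
FS = 28.153 / 27.971 = 1.006

FS = 1.01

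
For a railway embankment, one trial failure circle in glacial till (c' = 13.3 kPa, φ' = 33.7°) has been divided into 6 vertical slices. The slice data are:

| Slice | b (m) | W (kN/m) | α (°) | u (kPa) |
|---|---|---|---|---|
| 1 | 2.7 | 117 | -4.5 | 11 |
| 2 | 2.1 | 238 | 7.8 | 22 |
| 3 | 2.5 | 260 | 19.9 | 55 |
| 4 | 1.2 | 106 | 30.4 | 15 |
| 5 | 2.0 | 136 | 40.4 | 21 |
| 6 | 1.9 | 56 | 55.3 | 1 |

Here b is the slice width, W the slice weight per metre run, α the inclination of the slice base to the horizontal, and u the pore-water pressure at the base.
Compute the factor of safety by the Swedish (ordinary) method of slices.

Ordinary method of slices: FS = Σ[c'·Δl_i + (W_i cosα_i − u_i·Δl_i)·tanφ'] / Σ W_i sinα_i, with Δl_i = b_i / cosα_i.
Slice 1: Δl = 2.7/cos(-4.5°) = 2.708 m; N'_1 = 117·cos(-4.5°) − 11·2.708 = 86.8; c'Δl = 36.02; W sinα = -9.2
Slice 2: Δl = 2.1/cos7.8° = 2.120 m; N'_2 = 238·cos7.8° − 22·2.120 = 189.2; c'Δl = 28.19; W sinα = 32.3
Slice 3: Δl = 2.5/cos19.9° = 2.659 m; N'_3 = 260·cos19.9° − 55·2.659 = 98.2; c'Δl = 35.36; W sinα = 88.5
Slice 4: Δl = 1.2/cos30.4° = 1.391 m; N'_4 = 106·cos30.4° − 15·1.391 = 70.6; c'Δl = 18.50; W sinα = 53.6
Slice 5: Δl = 2.0/cos40.4° = 2.626 m; N'_5 = 136·cos40.4° − 21·2.626 = 48.4; c'Δl = 34.93; W sinα = 88.1
Slice 6: Δl = 1.9/cos55.3° = 3.338 m; N'_6 = 56·cos55.3° − 1·3.338 = 28.5; c'Δl = 44.39; W sinα = 46.0
Σc'Δl = 197.4 kN/m; ΣN' = 521.8 kN/m; ΣW sinα = 299.4 kN/m
Resisting = 197.4 + 521.8·tan33.7° = 197.4 + 348.0 = 545.4 kN/m
FS = 545.4 / 299.4 = 1.821

FS = 1.82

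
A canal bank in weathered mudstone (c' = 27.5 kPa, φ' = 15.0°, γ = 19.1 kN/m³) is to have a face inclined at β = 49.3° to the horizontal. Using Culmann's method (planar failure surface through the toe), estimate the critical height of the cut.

Culmann's analysis gives the critical failure plane at α_cr = (β + φ')/2 = (49.3 + 15.0)/2 = 32.1°, and the critical height
H_c = (4c'/γ) · sinβ cosφ' / [1 − cos(β − φ')]
    = (4·27.5/19.1) · sin49.3°·cos15.0° / [1 − cos(34.3°)]
    = 5.759 · 0.7581·0.9659 / [1 − 0.8261]
    = 5.759 · 0.7323 / 0.1739
    = 24.25 m

H_c = 24.25 m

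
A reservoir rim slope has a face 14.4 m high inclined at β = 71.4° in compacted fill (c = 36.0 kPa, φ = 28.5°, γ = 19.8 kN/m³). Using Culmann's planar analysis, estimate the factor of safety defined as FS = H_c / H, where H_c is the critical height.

FS = 1.57

H_c = (4c/γ) · sinβ cosφ / [1 − cos(β − φ)]
    = (4·36.0/19.8) · sin71.4°·cos28.5° / [1 − cos42.9°]
    = 7.273 · 0.8329 / 0.2675 = 22.65 m
FS = H_c / H = 22.65 / 14.4 = 1.573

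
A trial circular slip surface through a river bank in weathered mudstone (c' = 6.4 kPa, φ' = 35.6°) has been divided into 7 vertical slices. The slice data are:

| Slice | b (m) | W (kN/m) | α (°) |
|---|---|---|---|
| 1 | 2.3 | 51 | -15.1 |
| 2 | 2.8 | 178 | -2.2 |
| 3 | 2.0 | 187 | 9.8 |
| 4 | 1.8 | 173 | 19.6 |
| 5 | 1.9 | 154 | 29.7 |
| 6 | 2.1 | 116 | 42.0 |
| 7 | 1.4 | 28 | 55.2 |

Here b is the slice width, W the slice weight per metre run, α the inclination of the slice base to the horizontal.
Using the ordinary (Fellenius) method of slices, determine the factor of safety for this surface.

Ordinary method of slices: FS = Σ[c'·Δl_i + (W_i cosα_i)·tanφ'] / Σ W_i sinα_i, with Δl_i = b_i / cosα_i.
Slice 1: Δl = 2.3/cos(-15.1°) = 2.382 m; N'_1 = 51·cos(-15.1°) = 49.2; c'Δl = 15.25; W sinα = -13.3
Slice 2: Δl = 2.8/cos(-2.2°) = 2.802 m; N'_2 = 178·cos(-2.2°) = 177.9; c'Δl = 17.93; W sinα = -6.8
Slice 3: Δl = 2.0/cos9.8° = 2.030 m; N'_3 = 187·cos9.8° = 184.3; c'Δl = 12.99; W sinα = 31.8
Slice 4: Δl = 1.8/cos19.6° = 1.911 m; N'_4 = 173·cos19.6° = 163.0; c'Δl = 12.23; W sinα = 58.0
Slice 5: Δl = 1.9/cos29.7° = 2.187 m; N'_5 = 154·cos29.7° = 133.8; c'Δl = 14.00; W sinα = 76.3
Slice 6: Δl = 2.1/cos42.0° = 2.826 m; N'_6 = 116·cos42.0° = 86.2; c'Δl = 18.09; W sinα = 77.6
Slice 7: Δl = 1.4/cos55.2° = 2.453 m; N'_7 = 28·cos55.2° = 16.0; c'Δl = 15.70; W sinα = 23.0
Σc'Δl = 106.2 kN/m; ΣN' = 810.3 kN/m; ΣW sinα = 246.7 kN/m
Resisting = 106.2 + 810.3·tan35.6° = 106.2 + 580.1 = 686.3 kN/m
FS = 686.3 / 246.7 = 2.782

FS = 2.78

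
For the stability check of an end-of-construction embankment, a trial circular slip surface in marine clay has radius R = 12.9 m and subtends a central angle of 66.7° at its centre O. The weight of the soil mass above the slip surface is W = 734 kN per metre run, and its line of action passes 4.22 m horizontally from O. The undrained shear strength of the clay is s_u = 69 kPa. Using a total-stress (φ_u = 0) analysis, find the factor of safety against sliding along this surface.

FS = 4.32

Taking moments about the centre O, the resisting moment is provided by the undrained shear strength acting along the arc:
Arc length L_a = R·θ = 12.9·(66.7°·π/180) = 12.9·1.1641 = 15.02 m
M_R = s_u·L_a·R = 69·15.02·12.9 = 13366.9 kN·m/m
M_D = W·d = 734·4.22 = 3097.5 kN·m/m
FS = M_R / M_D = 13366.9 / 3097.5 = 4.315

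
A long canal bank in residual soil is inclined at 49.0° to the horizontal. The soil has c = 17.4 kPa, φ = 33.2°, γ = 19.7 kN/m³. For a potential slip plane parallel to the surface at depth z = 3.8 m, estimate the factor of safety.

For an infinite slope with a slip plane parallel to the surface (no pore pressure): FS = [c + γz cos²β tanφ] / [γz sinβ cosβ].
γz = 19.7·3.8 = 74.86 kN/m²
Numerator = 17.4 + 74.86·cos²49.0°·tan33.2° = 17.4 + 74.86·0.4304·0.6544 = 38.485 kPa
Denominator = 74.86·sin49.0°·cos49.0° = 74.86·0.7547·0.6561 = 37.066 kPa
FS = 38.485 / 37.066 = 1.038

FS = 1.04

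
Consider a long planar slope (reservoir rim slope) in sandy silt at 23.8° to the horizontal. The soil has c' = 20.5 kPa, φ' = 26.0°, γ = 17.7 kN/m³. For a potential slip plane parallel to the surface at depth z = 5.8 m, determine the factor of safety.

FS = 1.65

For an infinite slope with a slip plane parallel to the surface (no pore pressure): FS = [c' + γz cos²β tanφ'] / [γz sinβ cosβ].
γz = 17.7·5.8 = 102.66 kN/m²
Numerator = 20.5 + 102.66·cos²23.8°·tan26.0° = 20.5 + 102.66·0.8372·0.4877 = 62.417 kPa
Denominator = 102.66·sin23.8°·cos23.8° = 102.66·0.4035·0.9150 = 37.905 kPa
FS = 62.417 / 37.905 = 1.647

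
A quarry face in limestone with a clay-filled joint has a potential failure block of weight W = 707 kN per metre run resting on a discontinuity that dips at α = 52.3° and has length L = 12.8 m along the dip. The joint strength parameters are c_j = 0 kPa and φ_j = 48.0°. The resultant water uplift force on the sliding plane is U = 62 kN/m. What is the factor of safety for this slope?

FS = 0.74

Resolving the block weight along and normal to the plane and applying the Mohr–Coulomb strength on the joint:
N' = W cosα − U = 707·cos52.3° − 62 = 370.3 kN/m
Driving force T = W sinα = 707·sin52.3° = 559.4 kN/m
Resisting force R = c_j·L + N'·tanφ_j = 0·12.8 + 370.3·tan48.0° = 0.0 + 411.3 = 411.3 kN/m
FS = R / T = 411.3 / 559.4 = 0.735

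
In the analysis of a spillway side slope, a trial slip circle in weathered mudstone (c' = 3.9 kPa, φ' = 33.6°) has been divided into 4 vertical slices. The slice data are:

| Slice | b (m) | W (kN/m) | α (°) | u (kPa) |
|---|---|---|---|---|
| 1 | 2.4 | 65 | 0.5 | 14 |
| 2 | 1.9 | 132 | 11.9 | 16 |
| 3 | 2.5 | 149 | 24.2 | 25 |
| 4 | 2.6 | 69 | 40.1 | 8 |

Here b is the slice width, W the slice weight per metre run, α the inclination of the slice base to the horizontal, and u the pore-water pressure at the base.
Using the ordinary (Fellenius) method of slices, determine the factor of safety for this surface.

Ordinary method of slices: FS = Σ[c'·Δl_i + (W_i cosα_i − u_i·Δl_i)·tanφ'] / Σ W_i sinα_i, with Δl_i = b_i / cosα_i.
Slice 1: Δl = 2.4/cos0.5° = 2.400 m; N'_1 = 65·cos0.5° − 14·2.400 = 31.4; c'Δl = 9.36; W sinα = 0.6
Slice 2: Δl = 1.9/cos11.9° = 1.942 m; N'_2 = 132·cos11.9° − 16·1.942 = 98.1; c'Δl = 7.57; W sinα = 27.2
Slice 3: Δl = 2.5/cos24.2° = 2.741 m; N'_3 = 149·cos24.2° − 25·2.741 = 67.4; c'Δl = 10.69; W sinα = 61.1
Slice 4: Δl = 2.6/cos40.1° = 3.399 m; N'_4 = 69·cos40.1° − 8·3.399 = 25.6; c'Δl = 13.26; W sinα = 44.4
Σc'Δl = 40.9 kN/m; ΣN' = 222.5 kN/m; ΣW sinα = 133.3 kN/m
Resisting = 40.9 + 222.5·tan33.6° = 40.9 + 147.8 = 188.7 kN/m
FS = 188.7 / 133.3 = 1.415

FS = 1.42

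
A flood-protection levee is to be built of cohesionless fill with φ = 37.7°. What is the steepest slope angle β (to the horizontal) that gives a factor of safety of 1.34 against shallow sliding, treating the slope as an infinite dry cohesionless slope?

For an infinite dry cohesionless slope FS = tanφ/tanβ, so tanβ = tanφ / FS.
tanβ = tan37.7° / 1.34 = 0.7729 / 1.34 = 0.5768
β = arctan(0.5768) = 29.98°

β = 30.0°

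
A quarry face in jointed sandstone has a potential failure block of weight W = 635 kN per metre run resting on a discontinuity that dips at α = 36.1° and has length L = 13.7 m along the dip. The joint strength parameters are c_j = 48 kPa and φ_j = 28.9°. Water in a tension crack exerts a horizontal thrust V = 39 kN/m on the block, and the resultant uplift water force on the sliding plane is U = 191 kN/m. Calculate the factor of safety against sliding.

FS = 2.03

Resolving the block weight along and normal to the plane and applying the Mohr–Coulomb strength on the joint:
N' = W cosα − U − V sinα = 635·cos36.1° − 191 − 39·sin36.1° = 299.1 kN/m
Driving force T = W sinα + V cosα = 635·sin36.1° + 39·cos36.1° = 405.7 kN/m
Resisting force R = c_j·L + N'·tanφ_j = 48·13.7 + 299.1·tan28.9° = 657.6 + 165.1 = 822.7 kN/m
FS = R / T = 822.7 / 405.7 = 2.028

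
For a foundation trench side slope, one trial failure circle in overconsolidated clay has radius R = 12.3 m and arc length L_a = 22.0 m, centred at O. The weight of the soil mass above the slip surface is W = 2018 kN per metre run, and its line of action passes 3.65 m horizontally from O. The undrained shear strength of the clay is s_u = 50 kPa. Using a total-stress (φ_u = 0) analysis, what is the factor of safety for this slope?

FS = 1.84

Taking moments about the centre O, the resisting moment is provided by the undrained shear strength acting along the arc:
M_R = s_u·L_a·R = 50·22.00·12.3 = 13530.0 kN·m/m
M_D = W·d = 2018·3.65 = 7365.7 kN·m/m
FS = M_R / M_D = 13530.0 / 7365.7 = 1.837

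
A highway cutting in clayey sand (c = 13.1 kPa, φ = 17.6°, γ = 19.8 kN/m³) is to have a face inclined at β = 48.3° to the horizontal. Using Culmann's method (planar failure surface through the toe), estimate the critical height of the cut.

H_c = 13.44 m

Culmann's analysis gives the critical failure plane at α_cr = (β + φ)/2 = (48.3 + 17.6)/2 = 33.0°, and the critical height
H_c = (4c/γ) · sinβ cosφ / [1 − cos(β − φ)]
    = (4·13.1/19.8) · sin48.3°·cos17.6° / [1 − cos(30.7°)]
    = 2.646 · 0.7466·0.9532 / [1 − 0.8599]
    = 2.646 · 0.7117 / 0.1401
    = 13.44 m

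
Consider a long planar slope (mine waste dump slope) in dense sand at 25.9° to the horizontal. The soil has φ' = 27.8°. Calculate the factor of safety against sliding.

For a dry cohesionless infinite slope the factor of safety is FS = tanφ' / tanβ.
FS = tan27.8° / tan25.9° = 0.5272 / 0.4856 = 1.086

FS = 1.09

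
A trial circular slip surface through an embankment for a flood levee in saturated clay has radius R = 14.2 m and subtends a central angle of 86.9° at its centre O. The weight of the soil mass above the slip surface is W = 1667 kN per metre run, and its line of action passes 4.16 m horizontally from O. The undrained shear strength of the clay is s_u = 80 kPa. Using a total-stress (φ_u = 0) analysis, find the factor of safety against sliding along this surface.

Taking moments about the centre O, the resisting moment is provided by the undrained shear strength acting along the arc:
Arc length L_a = R·θ = 14.2·(86.9°·π/180) = 14.2·1.5167 = 21.54 m
M_R = s_u·L_a·R = 80·21.54·14.2 = 24466.0 kN·m/m
M_D = W·d = 1667·4.16 = 6934.7 kN·m/m
FS = M_R / M_D = 24466.0 / 6934.7 = 3.528

FS = 3.53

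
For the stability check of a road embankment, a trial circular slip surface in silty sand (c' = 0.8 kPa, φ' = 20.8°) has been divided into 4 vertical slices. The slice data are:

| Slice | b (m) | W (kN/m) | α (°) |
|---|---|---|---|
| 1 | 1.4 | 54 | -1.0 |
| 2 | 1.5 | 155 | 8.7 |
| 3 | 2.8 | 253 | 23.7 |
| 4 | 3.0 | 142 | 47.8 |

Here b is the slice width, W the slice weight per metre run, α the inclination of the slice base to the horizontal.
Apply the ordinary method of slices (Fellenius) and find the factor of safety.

FS = 0.92

Ordinary method of slices: FS = Σ[c'·Δl_i + (W_i cosα_i)·tanφ'] / Σ W_i sinα_i, with Δl_i = b_i / cosα_i.
Slice 1: Δl = 1.4/cos(-1.0°) = 1.400 m; N'_1 = 54·cos(-1.0°) = 54.0; c'Δl = 1.12; W sinα = -0.9
Slice 2: Δl = 1.5/cos8.7° = 1.517 m; N'_2 = 155·cos8.7° = 153.2; c'Δl = 1.21; W sinα = 23.4
Slice 3: Δl = 2.8/cos23.7° = 3.058 m; N'_3 = 253·cos23.7° = 231.7; c'Δl = 2.45; W sinα = 101.7
Slice 4: Δl = 3.0/cos47.8° = 4.466 m; N'_4 = 142·cos47.8° = 95.4; c'Δl = 3.57; W sinα = 105.2
Σc'Δl = 8.4 kN/m; ΣN' = 534.3 kN/m; ΣW sinα = 229.4 kN/m
Resisting = 8.4 + 534.3·tan20.8° = 8.4 + 202.9 = 211.3 kN/m
FS = 211.3 / 229.4 = 0.921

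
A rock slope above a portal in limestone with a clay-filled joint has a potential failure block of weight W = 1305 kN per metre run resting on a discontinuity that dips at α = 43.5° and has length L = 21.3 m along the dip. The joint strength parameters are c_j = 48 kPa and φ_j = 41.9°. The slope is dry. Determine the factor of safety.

FS = 2.08

Resolving the block weight along and normal to the plane and applying the Mohr–Coulomb strength on the joint:
N' = W cosα = 1305·cos43.5° = 946.6 kN/m
Driving force T = W sinα = 1305·sin43.5° = 898.3 kN/m
Resisting force R = c_j·L + N'·tanφ_j = 48·21.3 + 946.6·tan41.9° = 1022.4 + 849.3 = 1871.7 kN/m
FS = R / T = 1871.7 / 898.3 = 2.084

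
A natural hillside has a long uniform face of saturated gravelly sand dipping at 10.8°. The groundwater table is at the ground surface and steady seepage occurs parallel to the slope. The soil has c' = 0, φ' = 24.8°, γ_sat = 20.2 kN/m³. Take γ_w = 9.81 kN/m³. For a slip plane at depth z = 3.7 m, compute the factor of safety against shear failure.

FS = 1.25

With seepage parallel to the slope and the water table at the surface, the effective normal stress on the slip plane uses the buoyant unit weight γ' = γ_sat − γ_w while the driving shear stress uses γ_sat:
FS = [c' + γ' z cos²β tanφ'] / [γ_sat z sinβ cosβ]
(For c' = 0 this reduces to FS = (γ'/γ_sat)·tanφ'/tanβ.)
γ' = 20.2 − 9.81 = 10.39 kN/m³
Numerator = 0.0 + 10.39·3.7·cos²10.8°·tan24.8° = 0.0 + 10.39·3.7·0.9649·0.4621 = 17.139 kPa
Denominator = 20.2·3.7·sin10.8°·cos10.8° = 20.2·3.7·0.1874·0.9823 = 13.757 kPa
FS = 17.139 / 13.757 = 1.246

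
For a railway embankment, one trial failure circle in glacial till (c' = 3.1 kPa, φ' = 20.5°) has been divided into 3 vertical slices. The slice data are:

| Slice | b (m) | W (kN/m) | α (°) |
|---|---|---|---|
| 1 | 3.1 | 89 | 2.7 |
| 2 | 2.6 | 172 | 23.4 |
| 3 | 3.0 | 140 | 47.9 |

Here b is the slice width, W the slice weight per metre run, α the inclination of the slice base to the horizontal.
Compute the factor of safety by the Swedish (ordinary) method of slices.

Ordinary method of slices: FS = Σ[c'·Δl_i + (W_i cosα_i)·tanφ'] / Σ W_i sinα_i, with Δl_i = b_i / cosα_i.
Slice 1: Δl = 3.1/cos2.7° = 3.103 m; N'_1 = 89·cos2.7° = 88.9; c'Δl = 9.62; W sinα = 4.2
Slice 2: Δl = 2.6/cos23.4° = 2.833 m; N'_2 = 172·cos23.4° = 157.9; c'Δl = 8.78; W sinα = 68.3
Slice 3: Δl = 3.0/cos47.9° = 4.475 m; N'_3 = 140·cos47.9° = 93.9; c'Δl = 13.87; W sinα = 103.9
Σc'Δl = 32.3 kN/m; ΣN' = 340.6 kN/m; ΣW sinα = 176.4 kN/m
Resisting = 32.3 + 340.6·tan20.5° = 32.3 + 127.4 = 159.6 kN/m
FS = 159.6 / 176.4 = 0.905

FS = 0.91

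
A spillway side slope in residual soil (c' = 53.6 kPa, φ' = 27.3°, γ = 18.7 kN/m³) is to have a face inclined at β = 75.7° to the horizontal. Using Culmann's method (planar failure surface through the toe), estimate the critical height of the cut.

Culmann's analysis gives the critical failure plane at α_cr = (β + φ')/2 = (75.7 + 27.3)/2 = 51.5°, and the critical height
H_c = (4c'/γ) · sinβ cosφ' / [1 − cos(β − φ')]
    = (4·53.6/18.7) · sin75.7°·cos27.3° / [1 − cos(48.4°)]
    = 11.465 · 0.9690·0.8886 / [1 − 0.6639]
    = 11.465 · 0.8611 / 0.3361
    = 29.38 m

H_c = 29.38 m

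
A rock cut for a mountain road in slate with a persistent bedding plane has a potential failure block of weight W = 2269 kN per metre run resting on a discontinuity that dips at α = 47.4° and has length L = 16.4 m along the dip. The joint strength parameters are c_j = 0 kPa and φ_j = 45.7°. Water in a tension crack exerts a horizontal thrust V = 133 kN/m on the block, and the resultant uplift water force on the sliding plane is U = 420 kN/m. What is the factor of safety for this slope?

Resolving the block weight along and normal to the plane and applying the Mohr–Coulomb strength on the joint:
N' = W cosα − U − V sinα = 2269·cos47.4° − 420 − 133·sin47.4° = 1017.9 kN/m
Driving force T = W sinα + V cosα = 2269·sin47.4° + 133·cos47.4° = 1760.2 kN/m
Resisting force R = c_j·L + N'·tanφ_j = 0·16.4 + 1017.9·tan45.7° = 0.0 + 1043.1 = 1043.1 kN/m
FS = R / T = 1043.1 / 1760.2 = 0.593

FS = 0.59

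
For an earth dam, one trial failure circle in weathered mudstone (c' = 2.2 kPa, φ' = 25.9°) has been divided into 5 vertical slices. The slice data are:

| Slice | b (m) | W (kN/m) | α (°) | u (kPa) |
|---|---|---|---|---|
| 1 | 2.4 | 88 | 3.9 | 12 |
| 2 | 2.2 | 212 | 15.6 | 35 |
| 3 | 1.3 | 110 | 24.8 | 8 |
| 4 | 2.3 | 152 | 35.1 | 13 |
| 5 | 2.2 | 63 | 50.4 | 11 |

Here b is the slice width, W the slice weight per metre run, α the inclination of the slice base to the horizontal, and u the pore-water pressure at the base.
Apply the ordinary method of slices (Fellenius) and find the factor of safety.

FS = 0.83

Ordinary method of slices: FS = Σ[c'·Δl_i + (W_i cosα_i − u_i·Δl_i)·tanφ'] / Σ W_i sinα_i, with Δl_i = b_i / cosα_i.
Slice 1: Δl = 2.4/cos3.9° = 2.406 m; N'_1 = 88·cos3.9° − 12·2.406 = 58.9; c'Δl = 5.29; W sinα = 6.0
Slice 2: Δl = 2.2/cos15.6° = 2.284 m; N'_2 = 212·cos15.6° − 35·2.284 = 124.2; c'Δl = 5.03; W sinα = 57.0
Slice 3: Δl = 1.3/cos24.8° = 1.432 m; N'_3 = 110·cos24.8° − 8·1.432 = 88.4; c'Δl = 3.15; W sinα = 46.1
Slice 4: Δl = 2.3/cos35.1° = 2.811 m; N'_4 = 152·cos35.1° − 13·2.811 = 87.8; c'Δl = 6.18; W sinα = 87.4
Slice 5: Δl = 2.2/cos50.4° = 3.451 m; N'_5 = 63·cos50.4° − 11·3.451 = 2.2; c'Δl = 7.59; W sinα = 48.5
Σc'Δl = 27.2 kN/m; ΣN' = 361.6 kN/m; ΣW sinα = 245.1 kN/m
Resisting = 27.2 + 361.6·tan25.9° = 27.2 + 175.6 = 202.8 kN/m
FS = 202.8 / 245.1 = 0.828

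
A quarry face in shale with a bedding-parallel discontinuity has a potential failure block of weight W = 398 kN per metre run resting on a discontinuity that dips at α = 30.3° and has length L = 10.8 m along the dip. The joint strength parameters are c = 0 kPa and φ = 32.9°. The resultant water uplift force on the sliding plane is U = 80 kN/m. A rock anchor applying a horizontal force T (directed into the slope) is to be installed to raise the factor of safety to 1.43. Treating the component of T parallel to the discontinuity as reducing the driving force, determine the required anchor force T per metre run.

Resolving forces along and normal to the sliding plane, with the horizontal anchor force T adding T·sinα to the effective normal force and T·cosα acting up the plane against the driving force:
FS = [cL + (W cosα − U + T sinα) tanφ] / [W sinα − T cosα]
Without the anchor: N' = 263.6 kN/m, driving T_d = 200.8 kN/m, resisting R = 0·10.8 + 263.6·tan32.9° = 170.6 kN/m, FS = 0.85.
Setting FS = 1.43 and solving for T:
1.43·(200.8 − T cos30.3°) = 170.6 + T sin30.3°·tan32.9°
T·(sin30.3°·tan32.9° + 1.43·cos30.3°) = 1.43·200.8 − 170.6
T·(0.5045·0.6469 + 1.43·0.8634) = 287.1 − 170.6 = 116.6
T·1.5610 = 116.6
T = 74.7 kN/m

T = 75 kN/m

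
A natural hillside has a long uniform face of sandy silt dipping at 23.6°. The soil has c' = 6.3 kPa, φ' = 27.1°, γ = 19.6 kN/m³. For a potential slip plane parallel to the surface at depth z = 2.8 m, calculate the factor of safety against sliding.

For an infinite slope with a slip plane parallel to the surface (no pore pressure): FS = [c' + γz cos²β tanφ'] / [γz sinβ cosβ].
γz = 19.6·2.8 = 54.88 kN/m²
Numerator = 6.3 + 54.88·cos²23.6°·tan27.1° = 6.3 + 54.88·0.8397·0.5117 = 29.882 kPa
Denominator = 54.88·sin23.6°·cos23.6° = 54.88·0.4003·0.9164 = 20.134 kPa
FS = 29.882 / 20.134 = 1.484

FS = 1.48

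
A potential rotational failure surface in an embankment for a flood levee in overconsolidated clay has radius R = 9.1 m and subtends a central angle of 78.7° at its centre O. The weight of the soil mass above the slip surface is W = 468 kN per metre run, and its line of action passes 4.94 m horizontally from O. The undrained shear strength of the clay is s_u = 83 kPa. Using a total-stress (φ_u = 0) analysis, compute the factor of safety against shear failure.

FS = 4.08

Taking moments about the centre O, the resisting moment is provided by the undrained shear strength acting along the arc:
Arc length L_a = R·θ = 9.1·(78.7°·π/180) = 9.1·1.3736 = 12.50 m
M_R = s_u·L_a·R = 83·12.50·9.1 = 9440.9 kN·m/m
M_D = W·d = 468·4.94 = 2311.9 kN·m/m
FS = M_R / M_D = 9440.9 / 2311.9 = 4.084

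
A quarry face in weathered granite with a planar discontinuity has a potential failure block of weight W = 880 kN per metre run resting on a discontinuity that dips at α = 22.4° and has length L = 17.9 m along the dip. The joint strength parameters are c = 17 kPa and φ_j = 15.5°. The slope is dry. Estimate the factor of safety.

FS = 1.58

Resolving the block weight along and normal to the plane and applying the Mohr–Coulomb strength on the joint:
N' = W cosα = 880·cos22.4° = 813.6 kN/m
Driving force T = W sinα = 880·sin22.4° = 335.3 kN/m
Resisting force R = c·L + N'·tanφ_j = 17·17.9 + 813.6·tan15.5° = 304.3 + 225.6 = 529.9 kN/m
FS = R / T = 529.9 / 335.3 = 1.580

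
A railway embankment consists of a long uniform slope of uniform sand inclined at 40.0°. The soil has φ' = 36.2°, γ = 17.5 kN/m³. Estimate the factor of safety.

For a dry cohesionless infinite slope the factor of safety is FS = tanφ' / tanβ.
FS = tan36.2° / tan40.0° = 0.7319 / 0.8391 = 0.872

FS = 0.87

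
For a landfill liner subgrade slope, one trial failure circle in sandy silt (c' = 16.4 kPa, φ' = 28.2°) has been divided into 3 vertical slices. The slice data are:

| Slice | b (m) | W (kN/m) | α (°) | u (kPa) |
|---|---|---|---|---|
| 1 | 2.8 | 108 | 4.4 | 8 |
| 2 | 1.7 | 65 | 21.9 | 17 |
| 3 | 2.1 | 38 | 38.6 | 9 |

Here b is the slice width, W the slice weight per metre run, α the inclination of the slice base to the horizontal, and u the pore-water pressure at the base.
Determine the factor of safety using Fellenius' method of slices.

Ordinary method of slices: FS = Σ[c'·Δl_i + (W_i cosα_i − u_i·Δl_i)·tanφ'] / Σ W_i sinα_i, with Δl_i = b_i / cosα_i.
Slice 1: Δl = 2.8/cos4.4° = 2.808 m; N'_1 = 108·cos4.4° − 8·2.808 = 85.2; c'Δl = 46.06; W sinα = 8.3
Slice 2: Δl = 1.7/cos21.9° = 1.832 m; N'_2 = 65·cos21.9° − 17·1.832 = 29.2; c'Δl = 30.05; W sinα = 24.2
Slice 3: Δl = 2.1/cos38.6° = 2.687 m; N'_3 = 38·cos38.6° − 9·2.687 = 5.5; c'Δl = 44.07; W sinα = 23.7
Σc'Δl = 120.2 kN/m; ΣN' = 119.9 kN/m; ΣW sinα = 56.2 kN/m
Resisting = 120.2 + 119.9·tan28.2° = 120.2 + 64.3 = 184.5 kN/m
FS = 184.5 / 56.2 = 3.280

FS = 3.28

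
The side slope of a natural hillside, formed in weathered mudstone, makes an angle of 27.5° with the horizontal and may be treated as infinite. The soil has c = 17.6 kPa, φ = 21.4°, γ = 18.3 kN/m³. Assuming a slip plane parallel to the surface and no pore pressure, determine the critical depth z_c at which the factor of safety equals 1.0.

z_c = 9.50 m

Setting FS = 1.00 in FS = [c + γz cos²β tanφ] / [γz sinβ cosβ] and solving for z:
z = c / [γ cosβ (FS·sinβ − cosβ·tanφ)]
  = 17.6 / [18.3·cos27.5°·(1.00·sin27.5° − cos27.5°·tan21.4°)]
  = 17.6 / [18.3·0.8870·(1.00·0.4617 − 0.8870·0.3919)]
  = 17.6 / 1.8526 = 9.500 m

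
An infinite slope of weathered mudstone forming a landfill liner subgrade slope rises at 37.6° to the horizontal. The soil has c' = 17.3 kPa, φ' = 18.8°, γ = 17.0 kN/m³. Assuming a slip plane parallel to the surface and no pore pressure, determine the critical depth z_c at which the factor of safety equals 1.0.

Setting FS = 1.00 in FS = [c' + γz cos²β tanφ'] / [γz sinβ cosβ] and solving for z:
z = c' / [γ cosβ (FS·sinβ − cosβ·tanφ')]
  = 17.3 / [17.0·cos37.6°·(1.00·sin37.6° − cos37.6°·tan18.8°)]
  = 17.3 / [17.0·0.7923·(1.00·0.6101 − 0.7923·0.3404)]
  = 17.3 / 4.5852 = 3.773 m

z_c = 3.77 m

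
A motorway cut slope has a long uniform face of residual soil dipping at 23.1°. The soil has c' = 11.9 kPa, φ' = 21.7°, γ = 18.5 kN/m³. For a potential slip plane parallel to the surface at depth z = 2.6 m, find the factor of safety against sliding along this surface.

For an infinite slope with a slip plane parallel to the surface (no pore pressure): FS = [c' + γz cos²β tanφ'] / [γz sinβ cosβ].
γz = 18.5·2.6 = 48.10 kN/m²
Numerator = 11.9 + 48.10·cos²23.1°·tan21.7° = 11.9 + 48.10·0.8461·0.3979 = 28.095 kPa
Denominator = 48.10·sin23.1°·cos23.1° = 48.10·0.3923·0.9198 = 17.358 kPa
FS = 28.095 / 17.358 = 1.619

FS = 1.62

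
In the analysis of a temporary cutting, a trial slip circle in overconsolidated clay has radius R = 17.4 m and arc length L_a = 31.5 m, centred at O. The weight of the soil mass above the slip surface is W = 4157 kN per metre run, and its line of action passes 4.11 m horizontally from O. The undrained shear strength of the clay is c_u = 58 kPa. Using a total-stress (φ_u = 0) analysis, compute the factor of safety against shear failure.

FS = 1.86

Taking moments about the centre O, the resisting moment is provided by the undrained shear strength acting along the arc:
M_R = c_u·L_a·R = 58·31.50·17.4 = 31789.8 kN·m/m
M_D = W·d = 4157·4.11 = 17085.3 kN·m/m
FS = M_R / M_D = 31789.8 / 17085.3 = 1.861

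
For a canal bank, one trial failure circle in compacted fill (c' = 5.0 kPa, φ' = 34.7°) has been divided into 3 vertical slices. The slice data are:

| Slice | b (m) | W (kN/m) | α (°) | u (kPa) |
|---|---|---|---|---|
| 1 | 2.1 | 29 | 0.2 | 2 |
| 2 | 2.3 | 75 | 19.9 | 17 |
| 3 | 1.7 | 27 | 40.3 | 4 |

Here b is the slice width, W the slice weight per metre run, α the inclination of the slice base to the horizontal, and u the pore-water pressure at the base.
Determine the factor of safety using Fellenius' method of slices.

Ordinary method of slices: FS = Σ[c'·Δl_i + (W_i cosα_i − u_i·Δl_i)·tanφ'] / Σ W_i sinα_i, with Δl_i = b_i / cosα_i.
Slice 1: Δl = 2.1/cos0.2° = 2.100 m; N'_1 = 29·cos0.2° − 2·2.100 = 24.8; c'Δl = 10.50; W sinα = 0.1
Slice 2: Δl = 2.3/cos19.9° = 2.446 m; N'_2 = 75·cos19.9° − 17·2.446 = 28.9; c'Δl = 12.23; W sinα = 25.5
Slice 3: Δl = 1.7/cos40.3° = 2.229 m; N'_3 = 27·cos40.3° − 4·2.229 = 11.7; c'Δl = 11.15; W sinα = 17.5
Σc'Δl = 33.9 kN/m; ΣN' = 65.4 kN/m; ΣW sinα = 43.1 kN/m
Resisting = 33.9 + 65.4·tan34.7° = 33.9 + 45.3 = 79.2 kN/m
FS = 79.2 / 43.1 = 1.837

FS = 1.84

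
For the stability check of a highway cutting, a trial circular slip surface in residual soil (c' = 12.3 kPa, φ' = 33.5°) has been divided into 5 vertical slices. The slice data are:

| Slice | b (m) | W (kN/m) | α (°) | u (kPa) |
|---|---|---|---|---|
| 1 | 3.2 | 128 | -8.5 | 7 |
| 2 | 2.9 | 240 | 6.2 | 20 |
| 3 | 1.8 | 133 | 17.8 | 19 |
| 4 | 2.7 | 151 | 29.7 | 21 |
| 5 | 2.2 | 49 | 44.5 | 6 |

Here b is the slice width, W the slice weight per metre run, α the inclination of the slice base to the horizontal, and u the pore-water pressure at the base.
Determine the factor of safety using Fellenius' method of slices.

FS = 3.05

Ordinary method of slices: FS = Σ[c'·Δl_i + (W_i cosα_i − u_i·Δl_i)·tanφ'] / Σ W_i sinα_i, with Δl_i = b_i / cosα_i.
Slice 1: Δl = 3.2/cos(-8.5°) = 3.236 m; N'_1 = 128·cos(-8.5°) − 7·3.236 = 103.9; c'Δl = 39.80; W sinα = -18.9
Slice 2: Δl = 2.9/cos6.2° = 2.917 m; N'_2 = 240·cos6.2° − 20·2.917 = 180.3; c'Δl = 35.88; W sinα = 25.9
Slice 3: Δl = 1.8/cos17.8° = 1.890 m; N'_3 = 133·cos17.8° − 19·1.890 = 90.7; c'Δl = 23.25; W sinα = 40.7
Slice 4: Δl = 2.7/cos29.7° = 3.108 m; N'_4 = 151·cos29.7° − 21·3.108 = 65.9; c'Δl = 38.23; W sinα = 74.8
Slice 5: Δl = 2.2/cos44.5° = 3.084 m; N'_5 = 49·cos44.5° − 6·3.084 = 16.4; c'Δl = 37.94; W sinα = 34.3
Σc'Δl = 175.1 kN/m; ΣN' = 457.2 kN/m; ΣW sinα = 156.8 kN/m
Resisting = 175.1 + 457.2·tan33.5° = 175.1 + 302.6 = 477.7 kN/m
FS = 477.7 / 156.8 = 3.047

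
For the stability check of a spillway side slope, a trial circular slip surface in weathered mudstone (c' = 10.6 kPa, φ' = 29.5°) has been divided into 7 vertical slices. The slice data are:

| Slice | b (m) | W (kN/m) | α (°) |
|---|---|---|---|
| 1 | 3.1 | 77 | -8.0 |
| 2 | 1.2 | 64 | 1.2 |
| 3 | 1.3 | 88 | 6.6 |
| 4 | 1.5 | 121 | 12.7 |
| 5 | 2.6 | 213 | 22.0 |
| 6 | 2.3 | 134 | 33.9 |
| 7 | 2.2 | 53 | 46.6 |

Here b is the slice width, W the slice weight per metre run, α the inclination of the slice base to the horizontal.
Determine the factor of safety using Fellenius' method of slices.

Ordinary method of slices: FS = Σ[c'·Δl_i + (W_i cosα_i)·tanφ'] / Σ W_i sinα_i, with Δl_i = b_i / cosα_i.
Slice 1: Δl = 3.1/cos(-8.0°) = 3.130 m; N'_1 = 77·cos(-8.0°) = 76.3; c'Δl = 33.18; W sinα = -10.7
Slice 2: Δl = 1.2/cos1.2° = 1.200 m; N'_2 = 64·cos1.2° = 64.0; c'Δl = 12.72; W sinα = 1.3
Slice 3: Δl = 1.3/cos6.6° = 1.309 m; N'_3 = 88·cos6.6° = 87.4; c'Δl = 13.87; W sinα = 10.1
Slice 4: Δl = 1.5/cos12.7° = 1.538 m; N'_4 = 121·cos12.7° = 118.0; c'Δl = 16.30; W sinα = 26.6
Slice 5: Δl = 2.6/cos22.0° = 2.804 m; N'_5 = 213·cos22.0° = 197.5; c'Δl = 29.72; W sinα = 79.8
Slice 6: Δl = 2.3/cos33.9° = 2.771 m; N'_6 = 134·cos33.9° = 111.2; c'Δl = 29.37; W sinα = 74.7
Slice 7: Δl = 2.2/cos46.6° = 3.202 m; N'_7 = 53·cos46.6° = 36.4; c'Δl = 33.94; W sinα = 38.5
Σc'Δl = 169.1 kN/m; ΣN' = 690.8 kN/m; ΣW sinα = 220.4 kN/m
Resisting = 169.1 + 690.8·tan29.5° = 169.1 + 390.8 = 560.0 kN/m
FS = 560.0 / 220.4 = 2.541

FS = 2.54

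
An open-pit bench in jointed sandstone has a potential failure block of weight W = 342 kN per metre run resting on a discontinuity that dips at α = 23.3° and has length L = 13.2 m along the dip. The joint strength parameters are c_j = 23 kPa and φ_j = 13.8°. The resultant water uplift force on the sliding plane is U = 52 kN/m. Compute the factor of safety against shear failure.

Resolving the block weight along and normal to the plane and applying the Mohr–Coulomb strength on the joint:
N' = W cosα − U = 342·cos23.3° − 52 = 262.1 kN/m
Driving force T = W sinα = 342·sin23.3° = 135.3 kN/m
Resisting force R = c_j·L + N'·tanφ_j = 23·13.2 + 262.1·tan13.8° = 303.6 + 64.4 = 368.0 kN/m
FS = R / T = 368.0 / 135.3 = 2.720

FS = 2.72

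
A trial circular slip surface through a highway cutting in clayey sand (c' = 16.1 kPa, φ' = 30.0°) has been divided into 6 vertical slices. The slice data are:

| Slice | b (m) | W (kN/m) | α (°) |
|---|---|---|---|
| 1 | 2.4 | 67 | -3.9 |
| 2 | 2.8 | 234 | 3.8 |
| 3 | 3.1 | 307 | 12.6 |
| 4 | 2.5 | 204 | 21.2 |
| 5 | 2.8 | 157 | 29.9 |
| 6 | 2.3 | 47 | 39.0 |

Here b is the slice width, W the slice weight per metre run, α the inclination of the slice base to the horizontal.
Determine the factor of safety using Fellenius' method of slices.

FS = 3.21

Ordinary method of slices: FS = Σ[c'·Δl_i + (W_i cosα_i)·tanφ'] / Σ W_i sinα_i, with Δl_i = b_i / cosα_i.
Slice 1: Δl = 2.4/cos(-3.9°) = 2.406 m; N'_1 = 67·cos(-3.9°) = 66.8; c'Δl = 38.73; W sinα = -4.6
Slice 2: Δl = 2.8/cos3.8° = 2.806 m; N'_2 = 234·cos3.8° = 233.5; c'Δl = 45.18; W sinα = 15.5
Slice 3: Δl = 3.1/cos12.6° = 3.177 m; N'_3 = 307·cos12.6° = 299.6; c'Δl = 51.14; W sinα = 67.0
Slice 4: Δl = 2.5/cos21.2° = 2.681 m; N'_4 = 204·cos21.2° = 190.2; c'Δl = 43.17; W sinα = 73.8
Slice 5: Δl = 2.8/cos29.9° = 3.230 m; N'_5 = 157·cos29.9° = 136.1; c'Δl = 52.00; W sinα = 78.3
Slice 6: Δl = 2.3/cos39.0° = 2.960 m; N'_6 = 47·cos39.0° = 36.5; c'Δl = 47.65; W sinα = 29.6
Σc'Δl = 277.9 kN/m; ΣN' = 962.8 kN/m; ΣW sinα = 259.5 kN/m
Resisting = 277.9 + 962.8·tan30.0° = 277.9 + 555.8 = 833.7 kN/m
FS = 833.7 / 259.5 = 3.212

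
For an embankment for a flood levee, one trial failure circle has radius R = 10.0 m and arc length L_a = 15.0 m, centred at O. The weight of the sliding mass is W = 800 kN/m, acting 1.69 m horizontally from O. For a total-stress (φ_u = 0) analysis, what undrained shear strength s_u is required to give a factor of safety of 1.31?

s_u = 11.8 kPa

FS = s_u·L_a·R / (W·d), so s_u = FS·W·d / (L_a·R).
s_u = 1.31·800·1.69 / (15.00·10.0) = 1771.1 / 150.00 = 11.81 kPa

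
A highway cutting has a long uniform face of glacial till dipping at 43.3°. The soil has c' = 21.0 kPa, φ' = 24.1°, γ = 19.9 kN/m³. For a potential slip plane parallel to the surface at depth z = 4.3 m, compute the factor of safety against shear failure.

FS = 0.97

For an infinite slope with a slip plane parallel to the surface (no pore pressure): FS = [c' + γz cos²β tanφ'] / [γz sinβ cosβ].
γz = 19.9·4.3 = 85.57 kN/m²
Numerator = 21.0 + 85.57·cos²43.3°·tan24.1° = 21.0 + 85.57·0.5297·0.4473 = 41.274 kPa
Denominator = 85.57·sin43.3°·cos43.3° = 85.57·0.6858·0.7278 = 42.710 kPa
FS = 41.274 / 42.710 = 0.966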